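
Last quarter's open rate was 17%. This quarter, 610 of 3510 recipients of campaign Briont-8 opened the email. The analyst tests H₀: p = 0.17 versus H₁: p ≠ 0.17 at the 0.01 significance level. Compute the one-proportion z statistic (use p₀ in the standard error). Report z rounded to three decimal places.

z = 0.598

p̂ = 610/3510 ≈ 0.17379.
Under H₀, SE = √(0.17·0.83/3510) = √(4.01994e-05) = 0.00634.
z = (0.17379 − 0.17)/0.00634 = 0.00379/0.00634 = 0.598.
p-value = 2·P(Z > 0.598) ≈ 0.5501; since p > α = 0.01, fail to reject H₀.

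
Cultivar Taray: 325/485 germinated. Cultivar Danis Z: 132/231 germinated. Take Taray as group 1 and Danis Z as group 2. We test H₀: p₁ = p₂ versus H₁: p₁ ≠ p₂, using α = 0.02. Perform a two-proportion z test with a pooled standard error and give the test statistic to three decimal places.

p̂₁ = 325/485 ≈ 0.67010, p̂₂ = 132/231 ≈ 0.57143.
Pooled p̂ = (325+132)/(485+231) = 457/716 = 0.63827.
SE = √(p̂(1−p̂)(1/n₁+1/n₂)) = √(0.63827·0.36173·0.00639086) = √(0.00147553) = 0.03841.
z = (0.67010 − 0.57143)/0.03841 = 0.09867/0.03841 = 2.569.
Two-sided p-value ≈ 2·Φ(−2.569) = 0.0102. With α = 0.02, reject H₀.

z = 2.569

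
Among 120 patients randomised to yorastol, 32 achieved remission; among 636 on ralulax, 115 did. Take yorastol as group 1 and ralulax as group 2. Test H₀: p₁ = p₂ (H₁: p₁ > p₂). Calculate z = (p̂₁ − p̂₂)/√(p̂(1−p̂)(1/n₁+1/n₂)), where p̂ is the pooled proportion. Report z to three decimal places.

p̂₁ = 32/120 = 0.26667, p̂₂ = 115/636 = 0.18082.
Pooled p̂ = (32+115)/(120+636) = 147/756 = 0.19444.
SE = √(p̂(1−p̂)(1/n₁+1/n₂)) = √(0.19444·0.80556·0.00990566) = √(0.00155158) = 0.03939.
z = (0.26667 − 0.18082)/0.03939 = 0.08585/0.03939 = 2.179.
p-value = P(Z > 2.179) ≈ 0.0146.

z = 2.179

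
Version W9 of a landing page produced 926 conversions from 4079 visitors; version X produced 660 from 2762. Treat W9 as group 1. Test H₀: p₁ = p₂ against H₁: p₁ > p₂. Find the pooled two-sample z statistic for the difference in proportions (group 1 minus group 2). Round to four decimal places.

p̂₁ = 926/4079 = 0.227016, p̂₂ = 660/2762 = 0.238957.
Pooled p̂ = (926+660)/(4079+2762) = 1586/6841 = 0.231837.
SE = √(0.178089 × 0.000607215) = 0.010399.
z = (0.227016 − 0.238957)/0.010399 = -0.011941/0.010399 = -1.1483.
p-value = P(Z > -1.148) ≈ 0.8746.

z = -1.1483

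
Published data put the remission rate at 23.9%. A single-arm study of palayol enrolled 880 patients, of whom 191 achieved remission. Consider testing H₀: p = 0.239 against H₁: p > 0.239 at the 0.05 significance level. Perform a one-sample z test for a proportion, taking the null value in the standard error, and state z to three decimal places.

z = -1.527

p̂ = 191/880 ≈ 0.217045.
Standard error under H₀: √(0.239×0.761/880) = 0.014376.
z = (0.217045 − 0.239)/0.014376 = -0.021955/0.014376 = -1.527.
p-value = P(Z > -1.527) ≈ 0.9366; since p > α = 0.05, fail to reject H₀.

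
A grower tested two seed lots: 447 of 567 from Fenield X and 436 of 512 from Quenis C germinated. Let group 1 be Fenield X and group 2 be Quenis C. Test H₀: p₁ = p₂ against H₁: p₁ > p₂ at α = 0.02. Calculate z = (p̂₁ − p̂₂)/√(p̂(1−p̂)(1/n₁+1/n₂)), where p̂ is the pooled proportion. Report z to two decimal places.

p̂₁ = 447/567 = 0.7884, p̂₂ = 436/512 = 0.8516.
Pooled p̂ = (447+436)/(567+512) = 883/1079 = 0.8184.
SE = √(0.148653 × 0.00371679) = 0.0235.
z = (0.7884 − 0.8516)/0.0235 = -0.0632/0.0235 = -2.69.
p-value = P(Z > -2.689) ≈ 0.9964; since p > α = 0.02, fail to reject H₀.

z = -2.69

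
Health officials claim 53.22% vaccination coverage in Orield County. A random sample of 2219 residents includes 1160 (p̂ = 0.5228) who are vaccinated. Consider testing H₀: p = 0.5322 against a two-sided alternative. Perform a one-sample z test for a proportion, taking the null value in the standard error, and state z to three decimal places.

p̂ = 1160/2219 ≈ 0.52276.
SE = √(p₀(1−p₀)/n) = √(0.24896/2219) = 0.01059.
z = (0.52276 − 0.5322)/0.01059 = -0.00944/0.01059 = -0.891.

z = -0.891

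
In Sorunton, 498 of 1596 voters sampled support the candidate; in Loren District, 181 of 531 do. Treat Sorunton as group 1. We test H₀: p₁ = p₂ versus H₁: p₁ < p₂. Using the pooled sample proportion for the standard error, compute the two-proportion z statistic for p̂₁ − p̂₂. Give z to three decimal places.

p̂₁ = 498/1596 = 0.31203, p̂₂ = 181/531 = 0.34087.
Pooled p̂ = (498+181)/(1596+531) = 679/2127 = 0.31923.
SE = √(p̂(1−p̂)(1/n₁+1/n₂)) = √(0.31923·0.68077·0.00250981) = √(0.000545436) = 0.02335.
z = (0.31203 − 0.34087)/0.02335 = -0.02884/0.02335 = -1.235.
p-value = P(Z < -1.235) ≈ 0.1085.

z = -1.235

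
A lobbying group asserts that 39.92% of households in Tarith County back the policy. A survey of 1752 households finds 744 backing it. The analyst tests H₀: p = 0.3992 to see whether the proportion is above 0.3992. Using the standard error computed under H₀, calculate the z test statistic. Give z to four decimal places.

z = 2.1758

p̂ = 744/1752 = 0.4246575.
SE = √(p₀(1−p₀)/n) = √(0.23984/1752) = 0.0117002.
z = (0.4246575 − 0.3992)/0.0117002 = 0.0254575/0.0117002 = 2.1758.
p-value = P(Z > 2.176) ≈ 0.0148.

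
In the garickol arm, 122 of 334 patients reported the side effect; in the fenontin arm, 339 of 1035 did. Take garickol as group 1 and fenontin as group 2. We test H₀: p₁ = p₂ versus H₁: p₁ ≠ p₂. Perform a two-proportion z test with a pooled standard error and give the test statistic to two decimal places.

p̂₁ = 122/334 = 0.3653, p̂₂ = 339/1035 = 0.3275.
Pooled p̂ = (122+339)/(334+1035) = 461/1369 = 0.3367.
SE = √(0.223347 × 0.0039602) = 0.0297.
z = (0.3653 − 0.3275)/0.0297 = 0.0378/0.0297 = 1.27.
Two-sided p-value ≈ 2·Φ(−1.269) = 0.2045.

z = 1.27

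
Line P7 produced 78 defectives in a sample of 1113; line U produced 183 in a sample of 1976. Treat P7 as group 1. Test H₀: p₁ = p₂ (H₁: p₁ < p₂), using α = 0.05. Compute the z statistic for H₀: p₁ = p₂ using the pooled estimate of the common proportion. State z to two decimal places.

z = -2.16

p̂₁ = 78/1113 = 0.0701, p̂₂ = 183/1976 = 0.0926.
Pooled p̂ = (78+183)/(1113+1976) = 261/3089 = 0.0845.
SE = √(p̂(1−p̂)(1/n₁+1/n₂)) = √(0.0845·0.9155·0.00140455) = √(0.000108648) = 0.0104.
z = (0.0701 − 0.0926)/0.0104 = -0.0225/0.0104 = -2.16.
p-value = P(Z < -2.162) ≈ 0.0153, so at α = 0.05 we reject H₀.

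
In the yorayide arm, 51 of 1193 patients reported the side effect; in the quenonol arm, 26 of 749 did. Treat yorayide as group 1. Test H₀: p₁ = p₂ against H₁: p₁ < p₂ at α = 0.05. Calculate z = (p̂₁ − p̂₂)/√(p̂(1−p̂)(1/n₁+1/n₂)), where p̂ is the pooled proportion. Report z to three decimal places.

z = 0.883

p̂₁ = 51/1193 = 0.042749, p̂₂ = 26/749 = 0.034713.
Pooled p̂ = (51+26)/(1193+749) = 77/1942 = 0.039650.
SE = √(p̂(1−p̂)(1/n₁+1/n₂)) = √(0.039650·0.960350·0.00217334) = √(8.27557e-05) = 0.009097.
z = (0.042749 − 0.034713)/0.009097 = 0.008036/0.009097 = 0.883.
p-value = P(Z < 0.883) ≈ 0.8115, so at α = 0.05 we fail to reject H₀.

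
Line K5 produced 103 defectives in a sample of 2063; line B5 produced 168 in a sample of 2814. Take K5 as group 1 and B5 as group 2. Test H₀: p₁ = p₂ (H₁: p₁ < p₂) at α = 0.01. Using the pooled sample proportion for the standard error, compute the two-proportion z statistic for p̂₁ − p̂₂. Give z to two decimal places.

z = -1.47

p̂₁ = 103/2063 = 0.04993, p̂₂ = 168/2814 = 0.05970.
Pooled p̂ = (103+168)/(2063+2814) = 271/4877 = 0.05557.
SE = √(0.0524793 × 0.000840097) = 0.00664.
z = (0.04993 − 0.05970)/0.00664 = -0.00977/0.00664 = -1.47.
p-value = P(Z < -1.472) ≈ 0.0705, so at α = 0.01 we fail to reject H₀.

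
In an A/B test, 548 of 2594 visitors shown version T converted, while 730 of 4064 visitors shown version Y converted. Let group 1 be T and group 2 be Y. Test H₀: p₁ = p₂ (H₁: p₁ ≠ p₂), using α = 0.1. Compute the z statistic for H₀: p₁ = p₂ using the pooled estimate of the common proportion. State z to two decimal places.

p̂₁ = 548/2594 ≈ 0.2113, p̂₂ = 730/4064 ≈ 0.1796.
Pooled p̂ = (548+730)/(2594+4064) = 1278/6658 = 0.1919.
SE = √(p̂(1−p̂)(1/n₁+1/n₂)) = √(0.1919·0.8081·0.000631568) = √(9.79593e-05) = 0.0099.
z = (0.2113 − 0.1796)/0.0099 = 0.0317/0.0099 = 3.20.
p-value = 2·P(Z > 3.196) ≈ 0.0014, so at α = 0.1 we reject H₀.

z = 3.20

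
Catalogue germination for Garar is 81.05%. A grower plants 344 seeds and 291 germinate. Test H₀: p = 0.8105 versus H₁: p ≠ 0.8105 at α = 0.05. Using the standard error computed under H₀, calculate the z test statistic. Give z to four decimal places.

p̂ = 291/344 = 0.845930.
SE = √(p₀(1−p₀)/n) = √(0.15359/344) = 0.021130.
z = (0.845930 − 0.8105)/0.021130 = 0.035430/0.021130 = 1.6768.
p-value = 2·P(Z > 1.677) ≈ 0.0936; since p > α = 0.05, fail to reject H₀.

z = 1.6768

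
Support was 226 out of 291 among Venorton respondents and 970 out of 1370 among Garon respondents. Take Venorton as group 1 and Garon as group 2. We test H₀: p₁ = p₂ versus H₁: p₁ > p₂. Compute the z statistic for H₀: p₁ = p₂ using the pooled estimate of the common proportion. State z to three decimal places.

z = 2.367

p̂₁ = 226/291 = 0.77663, p̂₂ = 970/1370 = 0.70803.
Pooled p̂ = (226+970)/(291+1370) = 1196/1661 = 0.72005.
SE = √(p̂(1−p̂)(1/n₁+1/n₂)) = √(0.72005·0.27995·0.00416635) = √(0.000839848) = 0.02898.
z = (0.77663 − 0.70803)/0.02898 = 0.06860/0.02898 = 2.367.
p-value = P(Z > 2.367) ≈ 0.0090.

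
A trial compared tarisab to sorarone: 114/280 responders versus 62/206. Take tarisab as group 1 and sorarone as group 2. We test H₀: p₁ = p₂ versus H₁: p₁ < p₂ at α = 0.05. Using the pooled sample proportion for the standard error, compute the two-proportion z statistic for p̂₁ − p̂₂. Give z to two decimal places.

z = 2.41

p̂₁ = 114/280 = 0.4071, p̂₂ = 62/206 = 0.3010.
Pooled p̂ = (114+62)/(280+206) = 176/486 = 0.3621.
SE = √(0.230995 × 0.0084258) = 0.0441.
z = (0.4071 − 0.3010)/0.0441 = 0.1061/0.0441 = 2.41.
p-value = P(Z < 2.407) ≈ 0.9919. With α = 0.05, fail to reject H₀.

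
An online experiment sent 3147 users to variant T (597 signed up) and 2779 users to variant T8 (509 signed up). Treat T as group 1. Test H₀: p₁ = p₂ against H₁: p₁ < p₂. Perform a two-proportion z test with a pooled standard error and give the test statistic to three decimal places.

p̂₁ = 597/3147 = 0.18970, p̂₂ = 509/2779 = 0.18316.
Pooled p̂ = (597+509)/(3147+2779) = 1106/5926 = 0.18664.
SE = √(p̂(1−p̂)(1/n₁+1/n₂)) = √(0.18664·0.81336·0.000677605) = √(0.000102862) = 0.01014.
z = (0.18970 − 0.18316)/0.01014 = 0.00654/0.01014 = 0.645.
p-value = P(Z < 0.645) ≈ 0.7406.

z = 0.645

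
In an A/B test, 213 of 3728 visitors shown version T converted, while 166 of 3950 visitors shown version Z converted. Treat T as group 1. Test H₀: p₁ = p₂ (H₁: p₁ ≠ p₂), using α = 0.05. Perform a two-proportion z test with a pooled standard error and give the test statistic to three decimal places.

z = 3.055

p̂₁ = 213/3728 ≈ 0.057135, p̂₂ = 166/3950 ≈ 0.042025.
Pooled p̂ = (213+166)/(3728+3950) = 379/7678 = 0.049362.
SE = √(p̂(1−p̂)(1/n₁+1/n₂)) = √(0.049362·0.950638·0.000521405) = √(2.4467e-05) = 0.004946.
z = (0.057135 − 0.042025)/0.004946 = 0.015110/0.004946 = 3.055.
p-value = 2·P(Z > 3.055) ≈ 0.0023; since p < α = 0.05, reject H₀.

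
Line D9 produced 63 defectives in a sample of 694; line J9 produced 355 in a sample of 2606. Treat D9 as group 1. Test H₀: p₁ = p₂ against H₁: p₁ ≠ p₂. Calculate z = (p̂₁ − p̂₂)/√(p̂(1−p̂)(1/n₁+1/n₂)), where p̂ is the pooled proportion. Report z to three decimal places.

z = -3.199

p̂₁ = 63/694 = 0.090778, p̂₂ = 355/2606 = 0.136224.
Pooled p̂ = (63+355)/(694+2606) = 418/3300 = 0.126667.
SE = √(p̂(1−p̂)(1/n₁+1/n₂)) = √(0.126667·0.873333·0.00182465) = √(0.000201847) = 0.014207.
z = (0.090778 − 0.136224)/0.014207 = -0.045446/0.014207 = -3.199.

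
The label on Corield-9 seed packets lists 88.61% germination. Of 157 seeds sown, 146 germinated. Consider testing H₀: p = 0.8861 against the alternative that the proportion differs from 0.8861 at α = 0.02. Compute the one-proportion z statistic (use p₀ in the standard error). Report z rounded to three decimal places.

p̂ = 146/157 = 0.92994.
Under H₀, SE = √(0.8861·0.1139/157) = √(0.000642846) = 0.02535.
z = (0.92994 − 0.8861)/0.02535 = 0.04384/0.02535 = 1.729.
Two-sided p-value ≈ 2·Φ(−1.729) = 0.0838; since p > α = 0.02, fail to reject H₀.

z = 1.729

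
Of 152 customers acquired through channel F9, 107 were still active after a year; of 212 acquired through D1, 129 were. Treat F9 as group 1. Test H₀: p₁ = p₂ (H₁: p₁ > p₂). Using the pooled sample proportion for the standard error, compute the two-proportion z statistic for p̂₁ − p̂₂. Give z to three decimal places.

p̂₁ = 107/152 = 0.70395, p̂₂ = 129/212 = 0.60849.
Pooled p̂ = (107+129)/(152+212) = 236/364 = 0.64835.
SE = √(0.227992 × 0.0112959) = 0.05075.
z = (0.70395 − 0.60849)/0.05075 = 0.09546/0.05075 = 1.881.
p-value = P(Z > 1.881) ≈ 0.0300.

z = 1.881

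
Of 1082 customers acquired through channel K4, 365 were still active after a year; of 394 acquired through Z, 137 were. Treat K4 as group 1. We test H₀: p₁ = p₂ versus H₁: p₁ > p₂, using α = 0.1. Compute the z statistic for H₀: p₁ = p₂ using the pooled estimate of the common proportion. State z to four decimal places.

p̂₁ = 365/1082 ≈ 0.337338, p̂₂ = 137/394 ≈ 0.347716.
Pooled p̂ = (365+137)/(1082+394) = 502/1476 = 0.340108.
SE = √(p̂(1−p̂)(1/n₁+1/n₂)) = √(0.340108·0.659892·0.00346229) = √(0.000777057) = 0.027876.
z = (0.337338 − 0.347716)/0.027876 = -0.010378/0.027876 = -0.3723.
p-value = P(Z > -0.372) ≈ 0.6452; since p > α = 0.1, fail to reject H₀.

z = -0.3723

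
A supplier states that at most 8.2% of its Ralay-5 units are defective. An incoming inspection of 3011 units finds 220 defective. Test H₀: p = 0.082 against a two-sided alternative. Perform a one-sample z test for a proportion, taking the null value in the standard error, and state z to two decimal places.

z = -1.79

p̂ = 220/3011 = 0.07307.
SE = √(p₀(1−p₀)/n) = √(0.075276/3011) = 0.00500.
z = (0.07307 − 0.082)/0.00500 = -0.00893/0.00500 = -1.79.
p-value = 2·P(Z > 1.787) ≈ 0.0740.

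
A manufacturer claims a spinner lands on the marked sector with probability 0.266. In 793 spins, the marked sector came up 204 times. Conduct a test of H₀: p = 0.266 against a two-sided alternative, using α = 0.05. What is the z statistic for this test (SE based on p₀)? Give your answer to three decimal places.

p̂ = 204/793 = 0.25725.
SE = √(p₀(1−p₀)/n) = √(0.19524/793) = 0.01569.
z = (0.25725 − 0.266)/0.01569 = -0.00875/0.01569 = -0.558.
p-value = 2·P(Z > 0.558) ≈ 0.5771, so at α = 0.05 we fail to reject H₀.

z = -0.558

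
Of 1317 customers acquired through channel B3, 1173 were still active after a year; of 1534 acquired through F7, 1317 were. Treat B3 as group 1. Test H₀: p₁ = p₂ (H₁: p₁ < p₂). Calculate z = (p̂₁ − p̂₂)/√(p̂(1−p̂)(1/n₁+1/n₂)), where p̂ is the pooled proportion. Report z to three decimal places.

z = 2.571

p̂₁ = 1173/1317 = 0.890661, p̂₂ = 1317/1534 = 0.858540.
Pooled p̂ = (1173+1317)/(1317+1534) = 2490/2851 = 0.873378.
SE = √(p̂(1−p̂)(1/n₁+1/n₂)) = √(0.873378·0.126622·0.00141119) = √(0.000156062) = 0.012492.
z = (0.890661 − 0.858540)/0.012492 = 0.032121/0.012492 = 2.571.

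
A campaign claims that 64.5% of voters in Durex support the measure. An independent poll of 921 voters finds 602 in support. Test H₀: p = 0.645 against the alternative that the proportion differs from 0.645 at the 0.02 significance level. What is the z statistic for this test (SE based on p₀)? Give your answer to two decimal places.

z = 0.55

p̂ = 602/921 ≈ 0.65364.
Under H₀, SE = √(0.645·0.355/921) = √(0.000248616) = 0.01577.
z = (0.65364 − 0.645)/0.01577 = 0.00864/0.01577 = 0.55.
p-value = 2·P(Z > 0.548) ≈ 0.5838. With α = 0.02, fail to reject H₀.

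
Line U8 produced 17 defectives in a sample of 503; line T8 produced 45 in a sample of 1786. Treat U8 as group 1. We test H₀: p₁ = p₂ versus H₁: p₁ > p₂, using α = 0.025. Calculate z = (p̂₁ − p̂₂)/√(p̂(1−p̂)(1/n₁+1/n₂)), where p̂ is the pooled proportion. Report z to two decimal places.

p̂₁ = 17/503 ≈ 0.0338, p̂₂ = 45/1786 ≈ 0.0252.
Pooled p̂ = (17+45)/(503+1786) = 62/2289 = 0.0271.
SE = √(p̂(1−p̂)(1/n₁+1/n₂)) = √(0.0271·0.9729·0.00254798) = √(6.71455e-05) = 0.0082.
z = (0.0338 − 0.0252)/0.0082 = 0.0086/0.0082 = 1.05.
p-value = P(Z > 1.050) ≈ 0.1469, so at α = 0.025 we fail to reject H₀.

z = 1.05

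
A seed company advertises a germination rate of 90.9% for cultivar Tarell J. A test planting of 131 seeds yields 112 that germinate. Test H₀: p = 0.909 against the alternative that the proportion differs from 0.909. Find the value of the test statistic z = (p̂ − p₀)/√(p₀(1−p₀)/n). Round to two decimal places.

z = -2.15

p̂ = 112/131 = 0.8550.
Under H₀, SE = √(0.909·0.091/131) = √(0.000631443) = 0.0251.
z = (0.8550 − 0.909)/0.0251 = -0.0540/0.0251 = -2.15.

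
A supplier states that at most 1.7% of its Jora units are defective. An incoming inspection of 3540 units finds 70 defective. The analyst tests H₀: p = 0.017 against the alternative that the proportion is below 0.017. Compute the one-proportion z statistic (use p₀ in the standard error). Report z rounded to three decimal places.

z = 1.277

p̂ = 70/3540 ≈ 0.019774.
SE = √(p₀(1−p₀)/n) = √(0.016711/3540) = 0.002173.
z = (0.019774 − 0.017)/0.002173 = 0.002774/0.002173 = 1.277.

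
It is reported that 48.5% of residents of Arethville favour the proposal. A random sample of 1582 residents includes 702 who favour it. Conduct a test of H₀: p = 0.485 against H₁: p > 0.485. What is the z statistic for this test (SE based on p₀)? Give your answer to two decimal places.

p̂ = 702/1582 = 0.4437.
Under H₀, SE = √(0.485·0.515/1582) = √(0.000157886) = 0.0126.
z = (0.4437 − 0.485)/0.0126 = -0.0413/0.0126 = -3.28.
p-value = P(Z > -3.283) ≈ 0.9995.

z = -3.28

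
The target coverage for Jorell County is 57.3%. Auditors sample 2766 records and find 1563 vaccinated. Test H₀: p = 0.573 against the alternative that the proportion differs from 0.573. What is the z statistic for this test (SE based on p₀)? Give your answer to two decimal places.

z = -0.84

p̂ = 1563/2766 ≈ 0.5651.
Standard error under H₀: √(0.573×0.427/2766) = 0.0094.
z = (0.5651 − 0.573)/0.0094 = -0.0079/0.0094 = -0.84.
Two-sided p-value ≈ 2·Φ(−0.843) = 0.3995.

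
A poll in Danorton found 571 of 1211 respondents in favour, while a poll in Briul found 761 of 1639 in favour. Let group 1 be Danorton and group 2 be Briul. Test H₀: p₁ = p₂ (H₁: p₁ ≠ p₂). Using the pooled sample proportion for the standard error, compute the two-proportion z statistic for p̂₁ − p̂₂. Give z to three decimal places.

p̂₁ = 571/1211 ≈ 0.47151, p̂₂ = 761/1639 ≈ 0.46431.
Pooled p̂ = (571+761)/(1211+1639) = 1332/2850 = 0.46737.
SE = √(0.248935 × 0.00143589) = 0.01891.
z = (0.47151 − 0.46431)/0.01891 = 0.00720/0.01891 = 0.381.

z = 0.381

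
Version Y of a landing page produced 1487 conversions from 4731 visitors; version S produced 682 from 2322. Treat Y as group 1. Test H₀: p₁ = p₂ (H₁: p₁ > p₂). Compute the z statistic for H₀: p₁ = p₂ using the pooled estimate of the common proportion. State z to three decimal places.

p̂₁ = 1487/4731 ≈ 0.31431, p̂₂ = 682/2322 ≈ 0.29371.
Pooled p̂ = (1487+682)/(4731+2322) = 2169/7053 = 0.30753.
SE = √(p̂(1−p̂)(1/n₁+1/n₂)) = √(0.30753·0.69247·0.000642035) = √(0.000136724) = 0.01169.
z = (0.31431 − 0.29371)/0.01169 = 0.02060/0.01169 = 1.762.
p-value = P(Z > 1.762) ≈ 0.0391.

z = 1.762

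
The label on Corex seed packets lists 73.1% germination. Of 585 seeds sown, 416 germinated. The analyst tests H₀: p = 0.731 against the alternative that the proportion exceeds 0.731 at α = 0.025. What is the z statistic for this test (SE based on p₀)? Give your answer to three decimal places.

z = -1.085

p̂ = 416/585 ≈ 0.71111.
Under H₀, SE = √(0.731·0.269/585) = √(0.000336135) = 0.01833.
z = (0.71111 − 0.731)/0.01833 = -0.01989/0.01833 = -1.085.
p-value = P(Z > -1.085) ≈ 0.8610. With α = 0.025, fail to reject H₀.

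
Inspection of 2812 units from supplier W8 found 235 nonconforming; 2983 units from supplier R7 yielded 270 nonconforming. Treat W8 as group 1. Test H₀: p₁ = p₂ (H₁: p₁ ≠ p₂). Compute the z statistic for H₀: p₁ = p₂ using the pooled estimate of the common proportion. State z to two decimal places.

p̂₁ = 235/2812 = 0.08357, p̂₂ = 270/2983 = 0.09051.
Pooled p̂ = (235+270)/(2812+2983) = 505/5795 = 0.08714.
SE = √(p̂(1−p̂)(1/n₁+1/n₂)) = √(0.08714·0.91286·0.000690852) = √(5.49573e-05) = 0.00741.
z = (0.08357 − 0.09051)/0.00741 = -0.00694/0.00741 = -0.94.
Two-sided p-value ≈ 2·Φ(−0.936) = 0.3490.

z = -0.94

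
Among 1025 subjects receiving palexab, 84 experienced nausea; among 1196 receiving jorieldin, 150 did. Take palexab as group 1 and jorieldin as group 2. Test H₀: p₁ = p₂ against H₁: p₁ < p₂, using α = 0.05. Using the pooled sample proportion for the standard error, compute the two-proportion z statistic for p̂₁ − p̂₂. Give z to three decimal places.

p̂₁ = 84/1025 = 0.08195, p̂₂ = 150/1196 = 0.12542.
Pooled p̂ = (84+150)/(1025+1196) = 234/2221 = 0.10536.
SE = √(0.0942576 × 0.00181173) = 0.01307.
z = (0.08195 − 0.12542)/0.01307 = -0.04347/0.01307 = -3.326.
p-value = P(Z < -3.326) ≈ 0.0004; since p < α = 0.05, reject H₀.

z = -3.326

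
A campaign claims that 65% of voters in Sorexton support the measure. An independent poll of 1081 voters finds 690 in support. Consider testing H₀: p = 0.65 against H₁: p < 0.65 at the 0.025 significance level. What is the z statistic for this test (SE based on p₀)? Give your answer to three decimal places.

p̂ = 690/1081 = 0.638298.
SE = √(p₀(1−p₀)/n) = √(0.2275/1081) = 0.014507.
z = (0.638298 − 0.65)/0.014507 = -0.011702/0.014507 = -0.807.
p-value = P(Z < -0.807) ≈ 0.2099. With α = 0.025, fail to reject H₀.

z = -0.807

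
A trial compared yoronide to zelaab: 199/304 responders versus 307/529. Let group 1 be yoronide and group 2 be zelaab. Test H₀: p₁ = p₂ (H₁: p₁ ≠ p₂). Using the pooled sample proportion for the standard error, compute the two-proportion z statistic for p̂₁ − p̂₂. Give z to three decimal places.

p̂₁ = 199/304 = 0.654605, p̂₂ = 307/529 = 0.580340.
Pooled p̂ = (199+307)/(304+529) = 506/833 = 0.607443.
SE = √(p̂(1−p̂)(1/n₁+1/n₂)) = √(0.607443·0.392557·0.00517983) = √(0.00123516) = 0.035145.
z = (0.654605 − 0.580340)/0.035145 = 0.074265/0.035145 = 2.113.

z = 2.113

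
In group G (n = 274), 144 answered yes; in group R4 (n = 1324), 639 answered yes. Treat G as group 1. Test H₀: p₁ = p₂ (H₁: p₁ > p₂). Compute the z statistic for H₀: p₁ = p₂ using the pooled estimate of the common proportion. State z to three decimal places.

z = 1.294

p̂₁ = 144/274 ≈ 0.52555, p̂₂ = 639/1324 ≈ 0.48263.
Pooled p̂ = (144+639)/(274+1324) = 783/1598 = 0.48999.
SE = √(0.2499 × 0.00440492) = 0.03318.
z = (0.52555 − 0.48263)/0.03318 = 0.04292/0.03318 = 1.294.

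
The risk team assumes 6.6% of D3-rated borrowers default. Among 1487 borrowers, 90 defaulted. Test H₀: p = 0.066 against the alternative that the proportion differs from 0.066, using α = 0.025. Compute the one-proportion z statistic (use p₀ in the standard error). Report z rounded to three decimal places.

p̂ = 90/1487 = 0.060525.
SE = √(p₀(1−p₀)/n) = √(0.061644/1487) = 0.006439.
z = (0.060525 − 0.066)/0.006439 = -0.005475/0.006439 = -0.850.
p-value = 2·P(Z > 0.850) ≈ 0.3951, so at α = 0.025 we fail to reject H₀.

z = -0.850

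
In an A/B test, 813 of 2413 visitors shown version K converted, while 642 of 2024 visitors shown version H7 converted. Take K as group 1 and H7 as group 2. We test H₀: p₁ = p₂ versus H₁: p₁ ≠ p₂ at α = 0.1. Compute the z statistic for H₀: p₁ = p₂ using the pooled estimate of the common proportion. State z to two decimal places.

z = 1.39

p̂₁ = 813/2413 ≈ 0.3369, p̂₂ = 642/2024 ≈ 0.3172.
Pooled p̂ = (813+642)/(2413+2024) = 1455/4437 = 0.3279.
SE = √(0.22039 × 0.000908493) = 0.0142.
z = (0.3369 − 0.3172)/0.0142 = 0.0197/0.0142 = 1.39.
p-value = 2·P(Z > 1.394) ≈ 0.1632; since p > α = 0.1, fail to reject H₀.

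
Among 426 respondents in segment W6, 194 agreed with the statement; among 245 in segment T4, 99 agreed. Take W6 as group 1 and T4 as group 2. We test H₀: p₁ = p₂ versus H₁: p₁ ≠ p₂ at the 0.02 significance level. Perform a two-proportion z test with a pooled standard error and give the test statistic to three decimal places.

p̂₁ = 194/426 ≈ 0.45540, p̂₂ = 99/245 ≈ 0.40408.
Pooled p̂ = (194+99)/(426+245) = 293/671 = 0.43666.
SE = √(0.245988 × 0.00642905) = 0.03977.
z = (0.45540 − 0.40408)/0.03977 = 0.05132/0.03977 = 1.290.
p-value = 2·P(Z > 1.290) ≈ 0.1969; since p > α = 0.02, fail to reject H₀.

z = 1.290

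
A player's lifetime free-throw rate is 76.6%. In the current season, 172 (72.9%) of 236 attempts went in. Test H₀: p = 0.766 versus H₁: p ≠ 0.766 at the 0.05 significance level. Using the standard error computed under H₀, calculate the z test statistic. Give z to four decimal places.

p̂ = 172/236 = 0.728814.
Under H₀, SE = √(0.766·0.234/236) = √(0.000759508) = 0.027559.
z = (0.728814 − 0.766)/0.027559 = -0.037186/0.027559 = -1.3493.
p-value = 2·P(Z > 1.349) ≈ 0.1772, so at α = 0.05 we fail to reject H₀.

z = -1.3493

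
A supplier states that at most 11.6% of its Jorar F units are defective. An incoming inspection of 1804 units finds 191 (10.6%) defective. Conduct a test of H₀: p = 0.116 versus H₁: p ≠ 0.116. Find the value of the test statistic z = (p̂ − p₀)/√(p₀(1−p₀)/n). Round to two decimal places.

p̂ = 191/1804 = 0.10588.
SE = √(p₀(1−p₀)/n) = √(0.10254/1804) = 0.00754.
z = (0.10588 − 0.116)/0.00754 = -0.01012/0.00754 = -1.34.
Two-sided p-value ≈ 2·Φ(−1.343) = 0.1793.

z = -1.34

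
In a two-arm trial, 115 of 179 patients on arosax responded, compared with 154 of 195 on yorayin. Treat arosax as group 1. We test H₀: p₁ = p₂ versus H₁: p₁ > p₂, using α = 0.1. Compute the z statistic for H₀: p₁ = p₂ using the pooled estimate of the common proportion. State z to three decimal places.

z = -3.166

p̂₁ = 115/179 = 0.642458, p̂₂ = 154/195 = 0.789744.
Pooled p̂ = (115+154)/(179+195) = 269/374 = 0.719251.
SE = √(0.201929 × 0.0107148) = 0.046515.
z = (0.642458 − 0.789744)/0.046515 = -0.147286/0.046515 = -3.166.
p-value = P(Z > -3.166) ≈ 0.9992; since p > α = 0.1, fail to reject H₀.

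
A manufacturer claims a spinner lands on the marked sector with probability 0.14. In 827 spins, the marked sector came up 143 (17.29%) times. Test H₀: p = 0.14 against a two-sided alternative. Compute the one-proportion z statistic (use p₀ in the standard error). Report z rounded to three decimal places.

z = 2.728

p̂ = 143/827 = 0.172914.
Standard error under H₀: √(0.14×0.86/827) = 0.012066.
z = (0.172914 − 0.14)/0.012066 = 0.032914/0.012066 = 2.728.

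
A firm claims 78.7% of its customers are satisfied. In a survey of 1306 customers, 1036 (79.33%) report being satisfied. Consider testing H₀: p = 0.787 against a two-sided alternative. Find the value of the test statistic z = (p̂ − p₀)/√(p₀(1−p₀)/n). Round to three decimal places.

z = 0.553

p̂ = 1036/1306 = 0.79326.
Standard error under H₀: √(0.787×0.213/1306) = 0.01133.
z = (0.79326 − 0.787)/0.01133 = 0.00626/0.01133 = 0.553.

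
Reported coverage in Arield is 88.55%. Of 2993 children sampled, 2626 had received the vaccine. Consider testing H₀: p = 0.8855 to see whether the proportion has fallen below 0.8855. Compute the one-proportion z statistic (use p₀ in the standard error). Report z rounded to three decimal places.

z = -1.395

p̂ = 2626/2993 = 0.87738.
Standard error under H₀: √(0.8855×0.1145/2993) = 0.00582.
z = (0.87738 − 0.8855)/0.00582 = -0.00812/0.00582 = -1.395.
p-value = P(Z < -1.395) ≈ 0.0815.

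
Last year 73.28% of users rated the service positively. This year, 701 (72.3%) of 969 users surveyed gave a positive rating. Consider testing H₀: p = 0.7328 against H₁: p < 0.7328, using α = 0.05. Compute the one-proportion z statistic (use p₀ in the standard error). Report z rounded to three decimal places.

z = -0.659

p̂ = 701/969 = 0.72343.
Standard error under H₀: √(0.7328×0.2672/969) = 0.01422.
z = (0.72343 − 0.7328)/0.01422 = -0.00937/0.01422 = -0.659.
p-value = P(Z < -0.659) ≈ 0.2548, so at α = 0.05 we fail to reject H₀.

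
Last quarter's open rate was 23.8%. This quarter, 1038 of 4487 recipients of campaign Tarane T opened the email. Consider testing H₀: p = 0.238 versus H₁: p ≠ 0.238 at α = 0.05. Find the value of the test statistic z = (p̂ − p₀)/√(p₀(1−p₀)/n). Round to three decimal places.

p̂ = 1038/4487 = 0.231335.
Under H₀, SE = √(0.238·0.762/4487) = √(4.04181e-05) = 0.006358.
z = (0.231335 − 0.238)/0.006358 = -0.006665/0.006358 = -1.048.
p-value = 2·P(Z > 1.048) ≈ 0.2945; since p > α = 0.05, fail to reject H₀.

z = -1.048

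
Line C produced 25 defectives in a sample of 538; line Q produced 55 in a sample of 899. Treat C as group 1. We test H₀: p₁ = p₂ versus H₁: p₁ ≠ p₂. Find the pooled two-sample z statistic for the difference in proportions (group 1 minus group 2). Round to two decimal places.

z = -1.18

p̂₁ = 25/538 ≈ 0.0465, p̂₂ = 55/899 ≈ 0.0612.
Pooled p̂ = (25+55)/(538+899) = 80/1437 = 0.0557.
SE = √(0.0525722 × 0.00297108) = 0.0125.
z = (0.0465 − 0.0612)/0.0125 = -0.0147/0.0125 = -1.18.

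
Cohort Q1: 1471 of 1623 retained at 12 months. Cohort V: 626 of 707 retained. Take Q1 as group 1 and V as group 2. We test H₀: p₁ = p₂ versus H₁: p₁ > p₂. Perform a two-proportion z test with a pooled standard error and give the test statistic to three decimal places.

z = 1.547

p̂₁ = 1471/1623 = 0.90635, p̂₂ = 626/707 = 0.88543.
Pooled p̂ = (1471+626)/(1623+707) = 2097/2330 = 0.90000.
SE = √(0.09 × 0.00203057) = 0.01352.
z = (0.90635 − 0.88543)/0.01352 = 0.02092/0.01352 = 1.547.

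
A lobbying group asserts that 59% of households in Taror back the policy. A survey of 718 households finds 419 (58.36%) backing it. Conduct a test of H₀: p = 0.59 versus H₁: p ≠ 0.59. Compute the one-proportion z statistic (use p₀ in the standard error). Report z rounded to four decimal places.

z = -0.3506

p̂ = 419/718 = 0.583565.
Under H₀, SE = √(0.59·0.41/718) = √(0.000336908) = 0.018355.
z = (0.583565 − 0.59)/0.018355 = -0.006435/0.018355 = -0.3506.
Two-sided p-value ≈ 2·Φ(−0.351) = 0.7259.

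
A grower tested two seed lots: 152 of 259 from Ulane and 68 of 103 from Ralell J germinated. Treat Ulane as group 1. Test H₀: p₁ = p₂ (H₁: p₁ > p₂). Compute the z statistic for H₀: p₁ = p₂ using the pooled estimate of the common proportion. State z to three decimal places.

p̂₁ = 152/259 = 0.58687, p̂₂ = 68/103 = 0.66019.
Pooled p̂ = (152+68)/(259+103) = 220/362 = 0.60773.
SE = √(0.238393 × 0.0135697) = 0.05688.
z = (0.58687 − 0.66019)/0.05688 = -0.07332/0.05688 = -1.289.

z = -1.289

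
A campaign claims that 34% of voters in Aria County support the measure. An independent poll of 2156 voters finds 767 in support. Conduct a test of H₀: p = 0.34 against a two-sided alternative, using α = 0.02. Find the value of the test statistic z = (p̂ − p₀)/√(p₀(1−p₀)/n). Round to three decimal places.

z = 1.544

p̂ = 767/2156 = 0.35575.
Under H₀, SE = √(0.34·0.66/2156) = √(0.000104082) = 0.01020.
z = (0.35575 − 0.34)/0.01020 = 0.01575/0.01020 = 1.544.
Two-sided p-value ≈ 2·Φ(−1.544) = 0.1226. With α = 0.02, fail to reject H₀.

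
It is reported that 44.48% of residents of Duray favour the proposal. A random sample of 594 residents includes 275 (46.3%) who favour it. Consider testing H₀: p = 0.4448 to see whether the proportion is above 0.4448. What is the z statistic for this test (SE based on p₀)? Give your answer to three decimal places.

z = 0.891

p̂ = 275/594 ≈ 0.46296.
Standard error under H₀: √(0.4448×0.5552/594) = 0.02039.
z = (0.46296 − 0.4448)/0.02039 = 0.01816/0.02039 = 0.891.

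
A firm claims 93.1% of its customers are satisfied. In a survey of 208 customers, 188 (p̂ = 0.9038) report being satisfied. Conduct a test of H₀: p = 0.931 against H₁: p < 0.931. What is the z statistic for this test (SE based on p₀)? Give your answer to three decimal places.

p̂ = 188/208 = 0.90385.
Standard error under H₀: √(0.931×0.069/208) = 0.01757.
z = (0.90385 − 0.931)/0.01757 = -0.02715/0.01757 = -1.545.
p-value = P(Z < -1.545) ≈ 0.0612.

z = -1.545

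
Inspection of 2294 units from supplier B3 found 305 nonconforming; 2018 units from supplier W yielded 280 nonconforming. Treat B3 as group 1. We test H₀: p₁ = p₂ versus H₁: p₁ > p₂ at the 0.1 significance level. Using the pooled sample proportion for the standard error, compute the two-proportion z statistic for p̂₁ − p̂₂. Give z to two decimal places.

z = -0.55

p̂₁ = 305/2294 ≈ 0.1330, p̂₂ = 280/2018 ≈ 0.1388.
Pooled p̂ = (305+280)/(2294+2018) = 585/4312 = 0.1357.
SE = √(0.117262 × 0.00093146) = 0.0105.
z = (0.1330 − 0.1388)/0.0105 = -0.0058/0.0105 = -0.55.
p-value = P(Z > -0.555) ≈ 0.7104. With α = 0.1, fail to reject H₀.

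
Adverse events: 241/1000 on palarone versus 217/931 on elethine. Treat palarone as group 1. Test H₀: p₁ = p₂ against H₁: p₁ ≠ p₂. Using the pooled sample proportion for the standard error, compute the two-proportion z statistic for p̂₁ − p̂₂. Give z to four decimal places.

p̂₁ = 241/1000 ≈ 0.241000, p̂₂ = 217/931 ≈ 0.233083.
Pooled p̂ = (241+217)/(1000+931) = 458/1931 = 0.237183.
SE = √(p̂(1−p̂)(1/n₁+1/n₂)) = √(0.237183·0.762817·0.00207411) = √(0.000375263) = 0.019372.
z = (0.241000 − 0.233083)/0.019372 = 0.007917/0.019372 = 0.4087.

z = 0.4087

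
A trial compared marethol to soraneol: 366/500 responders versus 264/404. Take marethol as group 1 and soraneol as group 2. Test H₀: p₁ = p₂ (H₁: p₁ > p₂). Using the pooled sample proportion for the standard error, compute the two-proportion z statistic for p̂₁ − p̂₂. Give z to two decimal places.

p̂₁ = 366/500 = 0.73200, p̂₂ = 264/404 = 0.65347.
Pooled p̂ = (366+264)/(500+404) = 630/904 = 0.69690.
SE = √(0.211229 × 0.00447525) = 0.03075.
z = (0.73200 − 0.65347)/0.03075 = 0.07853/0.03075 = 2.55.

z = 2.55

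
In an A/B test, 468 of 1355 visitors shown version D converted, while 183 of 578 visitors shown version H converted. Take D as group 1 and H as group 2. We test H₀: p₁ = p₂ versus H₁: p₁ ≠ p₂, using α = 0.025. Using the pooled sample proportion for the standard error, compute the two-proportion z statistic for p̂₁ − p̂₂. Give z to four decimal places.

z = 1.2257

p̂₁ = 468/1355 ≈ 0.345387, p̂₂ = 183/578 ≈ 0.316609.
Pooled p̂ = (468+183)/(1355+578) = 651/1933 = 0.336782.
SE = √(p̂(1−p̂)(1/n₁+1/n₂)) = √(0.336782·0.663218·0.00246811) = √(0.000551277) = 0.023479.
z = (0.345387 − 0.316609)/0.023479 = 0.028778/0.023479 = 1.2257.
Two-sided p-value ≈ 2·Φ(−1.226) = 0.2203. With α = 0.025, fail to reject H₀.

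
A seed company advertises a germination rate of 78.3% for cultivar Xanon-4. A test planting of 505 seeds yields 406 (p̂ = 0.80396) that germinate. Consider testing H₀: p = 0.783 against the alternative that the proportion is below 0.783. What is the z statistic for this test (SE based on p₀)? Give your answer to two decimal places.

p̂ = 406/505 = 0.80396.
Standard error under H₀: √(0.783×0.217/505) = 0.01834.
z = (0.80396 − 0.783)/0.01834 = 0.02096/0.01834 = 1.14.
p-value = P(Z < 1.143) ≈ 0.8734.

z = 1.14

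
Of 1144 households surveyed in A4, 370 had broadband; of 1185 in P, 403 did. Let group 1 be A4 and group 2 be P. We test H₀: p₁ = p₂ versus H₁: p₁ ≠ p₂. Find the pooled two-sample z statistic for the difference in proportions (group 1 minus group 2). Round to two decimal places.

p̂₁ = 370/1144 ≈ 0.32343, p̂₂ = 403/1185 ≈ 0.34008.
Pooled p̂ = (370+403)/(1144+1185) = 773/2329 = 0.33190.
SE = √(0.221743 × 0.00171801) = 0.01952.
z = (0.32343 − 0.34008)/0.01952 = -0.01665/0.01952 = -0.85.
p-value = 2·P(Z > 0.853) ≈ 0.3934.

z = -0.85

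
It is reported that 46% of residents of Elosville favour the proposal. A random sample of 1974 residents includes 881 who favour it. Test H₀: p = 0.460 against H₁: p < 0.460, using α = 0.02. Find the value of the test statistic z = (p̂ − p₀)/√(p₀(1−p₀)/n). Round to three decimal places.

p̂ = 881/1974 = 0.44630.
Standard error under H₀: √(0.46×0.54/1974) = 0.01122.
z = (0.44630 − 0.46)/0.01122 = -0.01370/0.01122 = -1.221.
p-value = P(Z < -1.221) ≈ 0.1110, so at α = 0.02 we fail to reject H₀.

z = -1.221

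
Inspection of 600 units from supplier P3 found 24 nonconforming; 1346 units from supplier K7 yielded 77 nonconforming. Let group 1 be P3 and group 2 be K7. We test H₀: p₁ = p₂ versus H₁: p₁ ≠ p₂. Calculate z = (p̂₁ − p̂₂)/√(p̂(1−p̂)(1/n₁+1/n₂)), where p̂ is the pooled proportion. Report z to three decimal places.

z = -1.580

p̂₁ = 24/600 ≈ 0.04000, p̂₂ = 77/1346 ≈ 0.05721.
Pooled p̂ = (24+77)/(600+1346) = 101/1946 = 0.05190.
SE = √(0.0492076 × 0.00240961) = 0.01089.
z = (0.04000 − 0.05721)/0.01089 = -0.01721/0.01089 = -1.580.
Two-sided p-value ≈ 2·Φ(−1.580) = 0.1141.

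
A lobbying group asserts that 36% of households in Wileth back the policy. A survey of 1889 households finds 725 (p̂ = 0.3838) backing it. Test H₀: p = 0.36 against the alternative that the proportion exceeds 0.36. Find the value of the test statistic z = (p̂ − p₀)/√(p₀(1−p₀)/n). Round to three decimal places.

z = 2.155

p̂ = 725/1889 ≈ 0.383801.
Under H₀, SE = √(0.36·0.64/1889) = √(0.000121969) = 0.011044.
z = (0.383801 − 0.36)/0.011044 = 0.023801/0.011044 = 2.155.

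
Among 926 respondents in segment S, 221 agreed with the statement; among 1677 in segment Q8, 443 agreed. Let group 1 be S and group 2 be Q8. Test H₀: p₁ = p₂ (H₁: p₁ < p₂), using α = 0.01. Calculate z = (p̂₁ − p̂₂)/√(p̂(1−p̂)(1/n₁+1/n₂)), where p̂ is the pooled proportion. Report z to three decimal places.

p̂₁ = 221/926 ≈ 0.23866, p̂₂ = 443/1677 ≈ 0.26416.
Pooled p̂ = (221+443)/(926+1677) = 664/2603 = 0.25509.
SE = √(0.190019 × 0.00167622) = 0.01785.
z = (0.23866 − 0.26416)/0.01785 = -0.02550/0.01785 = -1.429.
p-value = P(Z < -1.429) ≈ 0.0765, so at α = 0.01 we fail to reject H₀.

z = -1.429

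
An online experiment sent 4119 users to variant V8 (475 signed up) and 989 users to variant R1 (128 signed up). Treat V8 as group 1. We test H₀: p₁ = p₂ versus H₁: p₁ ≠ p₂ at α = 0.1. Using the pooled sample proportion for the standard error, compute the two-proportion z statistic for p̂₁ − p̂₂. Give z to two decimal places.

z = -1.23

p̂₁ = 475/4119 = 0.11532, p̂₂ = 128/989 = 0.12942.
Pooled p̂ = (475+128)/(4119+989) = 603/5108 = 0.11805.
SE = √(p̂(1−p̂)(1/n₁+1/n₂)) = √(0.11805·0.88195·0.0012539) = √(0.000130549) = 0.01143.
z = (0.11532 − 0.12942)/0.01143 = -0.01410/0.01143 = -1.23.
Two-sided p-value ≈ 2·Φ(−1.234) = 0.2170. With α = 0.1, fail to reject H₀.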